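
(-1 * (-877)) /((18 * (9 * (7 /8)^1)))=3508 /567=6.19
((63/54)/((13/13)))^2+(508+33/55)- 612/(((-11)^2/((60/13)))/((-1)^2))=137780789/283140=486.62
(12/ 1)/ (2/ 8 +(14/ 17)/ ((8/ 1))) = 34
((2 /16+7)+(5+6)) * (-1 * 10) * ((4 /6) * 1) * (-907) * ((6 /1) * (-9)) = -5918175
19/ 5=3.80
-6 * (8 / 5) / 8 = -6 / 5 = -1.20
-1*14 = -14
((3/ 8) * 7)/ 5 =21/ 40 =0.52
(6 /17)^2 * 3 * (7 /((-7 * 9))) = -12 /289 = -0.04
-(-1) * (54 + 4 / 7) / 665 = 382 / 4655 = 0.08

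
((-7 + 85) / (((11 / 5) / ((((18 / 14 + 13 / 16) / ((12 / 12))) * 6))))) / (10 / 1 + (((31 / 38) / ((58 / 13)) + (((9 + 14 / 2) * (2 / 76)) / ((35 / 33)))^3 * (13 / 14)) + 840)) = 390809765653125 / 744448076780287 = 0.52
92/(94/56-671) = -2576/18741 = -0.14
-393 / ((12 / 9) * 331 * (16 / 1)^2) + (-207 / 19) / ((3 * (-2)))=1.81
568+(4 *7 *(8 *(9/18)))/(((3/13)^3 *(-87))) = 1088168/2349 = 463.25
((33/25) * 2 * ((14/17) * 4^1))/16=231/425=0.54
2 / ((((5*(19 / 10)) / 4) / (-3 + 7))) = 64 / 19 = 3.37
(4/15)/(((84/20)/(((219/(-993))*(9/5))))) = -292/11585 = -0.03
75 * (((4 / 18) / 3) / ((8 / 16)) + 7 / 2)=273.61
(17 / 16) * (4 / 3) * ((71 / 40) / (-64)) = -1207 / 30720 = -0.04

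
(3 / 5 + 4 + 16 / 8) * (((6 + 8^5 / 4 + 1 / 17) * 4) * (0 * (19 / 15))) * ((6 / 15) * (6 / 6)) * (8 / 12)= 0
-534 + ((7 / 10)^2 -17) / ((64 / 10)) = -343411 / 640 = -536.58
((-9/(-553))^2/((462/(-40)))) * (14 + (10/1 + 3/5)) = -13284/23547293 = -0.00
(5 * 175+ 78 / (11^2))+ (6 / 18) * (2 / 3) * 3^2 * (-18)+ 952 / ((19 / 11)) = 3197455 / 2299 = 1390.80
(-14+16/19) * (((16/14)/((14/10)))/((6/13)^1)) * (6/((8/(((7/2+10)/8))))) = -219375/7448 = -29.45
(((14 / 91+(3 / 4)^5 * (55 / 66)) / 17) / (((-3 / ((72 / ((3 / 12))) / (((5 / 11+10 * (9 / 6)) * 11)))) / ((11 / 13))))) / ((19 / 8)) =-308913 / 74238320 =-0.00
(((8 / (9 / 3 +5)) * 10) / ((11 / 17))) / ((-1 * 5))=-34 / 11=-3.09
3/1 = 3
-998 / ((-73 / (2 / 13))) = 1996 / 949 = 2.10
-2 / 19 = -0.11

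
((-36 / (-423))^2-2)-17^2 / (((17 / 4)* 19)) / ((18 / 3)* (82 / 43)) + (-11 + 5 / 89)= -6087510259 / 459456537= -13.25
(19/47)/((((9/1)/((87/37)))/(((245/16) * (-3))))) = -134995/27824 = -4.85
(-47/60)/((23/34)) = -799/690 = -1.16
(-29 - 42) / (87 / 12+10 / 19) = -9.13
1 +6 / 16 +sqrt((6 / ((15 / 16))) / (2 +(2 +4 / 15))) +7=9.60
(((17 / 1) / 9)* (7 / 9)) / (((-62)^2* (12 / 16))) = 119 / 233523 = 0.00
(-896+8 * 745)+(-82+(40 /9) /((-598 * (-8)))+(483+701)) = 33185417 /5382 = 6166.00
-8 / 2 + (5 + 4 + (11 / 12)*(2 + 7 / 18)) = 1553 / 216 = 7.19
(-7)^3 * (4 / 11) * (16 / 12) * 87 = -159152 / 11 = -14468.36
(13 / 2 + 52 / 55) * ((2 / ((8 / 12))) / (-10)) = -2457 / 1100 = -2.23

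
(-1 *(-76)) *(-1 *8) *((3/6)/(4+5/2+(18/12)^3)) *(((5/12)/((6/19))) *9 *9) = -259920/79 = -3290.13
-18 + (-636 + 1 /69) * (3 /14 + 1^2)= -109057 /138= -790.27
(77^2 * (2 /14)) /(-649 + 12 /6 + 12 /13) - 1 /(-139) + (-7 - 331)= -396123948 /1167461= -339.30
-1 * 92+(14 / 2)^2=-43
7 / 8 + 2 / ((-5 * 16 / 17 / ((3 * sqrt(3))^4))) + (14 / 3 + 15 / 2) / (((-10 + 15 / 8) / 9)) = -83831 / 260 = -322.43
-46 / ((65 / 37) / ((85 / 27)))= -28934 / 351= -82.43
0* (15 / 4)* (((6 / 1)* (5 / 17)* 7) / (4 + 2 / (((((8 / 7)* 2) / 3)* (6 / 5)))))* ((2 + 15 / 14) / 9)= 0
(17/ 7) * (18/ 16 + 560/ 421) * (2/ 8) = 140573/ 94304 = 1.49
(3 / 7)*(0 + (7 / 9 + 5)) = 52 / 21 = 2.48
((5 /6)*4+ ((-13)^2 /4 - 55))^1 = -9.42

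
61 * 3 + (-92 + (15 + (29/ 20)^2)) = 43241/ 400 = 108.10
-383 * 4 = -1532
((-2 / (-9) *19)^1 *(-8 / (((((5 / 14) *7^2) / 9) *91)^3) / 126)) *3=-32832 / 226165496375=-0.00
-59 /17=-3.47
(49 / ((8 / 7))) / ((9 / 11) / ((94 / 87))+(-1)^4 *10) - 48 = -39965 / 908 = -44.01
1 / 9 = 0.11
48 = 48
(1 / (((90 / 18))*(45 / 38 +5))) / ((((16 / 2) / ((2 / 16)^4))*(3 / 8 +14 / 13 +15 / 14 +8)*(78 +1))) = 1729 / 1456399001600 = 0.00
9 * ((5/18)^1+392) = 7061/2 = 3530.50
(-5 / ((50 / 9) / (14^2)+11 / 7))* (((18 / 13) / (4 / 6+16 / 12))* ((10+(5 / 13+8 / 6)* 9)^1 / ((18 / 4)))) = -2919420 / 238459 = -12.24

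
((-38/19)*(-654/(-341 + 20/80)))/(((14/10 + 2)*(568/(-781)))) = 35970/23171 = 1.55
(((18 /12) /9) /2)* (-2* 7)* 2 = -2.33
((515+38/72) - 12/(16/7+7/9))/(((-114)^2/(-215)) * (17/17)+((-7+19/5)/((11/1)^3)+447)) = 1017222426715/768569632668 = 1.32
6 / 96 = 1 / 16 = 0.06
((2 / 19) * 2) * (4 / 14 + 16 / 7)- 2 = -194 / 133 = -1.46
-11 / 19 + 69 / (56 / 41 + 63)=24722 / 50141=0.49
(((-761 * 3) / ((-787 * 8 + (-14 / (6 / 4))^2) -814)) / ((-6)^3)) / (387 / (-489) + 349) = -124043 / 28699569184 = -0.00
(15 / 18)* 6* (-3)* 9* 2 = -270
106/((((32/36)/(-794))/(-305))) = 57757545/2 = 28878772.50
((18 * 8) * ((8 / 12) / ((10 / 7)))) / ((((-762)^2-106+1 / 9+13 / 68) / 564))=115976448 / 1776447205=0.07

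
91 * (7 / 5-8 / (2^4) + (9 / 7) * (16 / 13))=225.90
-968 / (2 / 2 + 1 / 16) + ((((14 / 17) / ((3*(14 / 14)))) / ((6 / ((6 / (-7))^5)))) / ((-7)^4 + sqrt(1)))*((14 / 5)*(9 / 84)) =-223306062088 / 245106085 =-911.06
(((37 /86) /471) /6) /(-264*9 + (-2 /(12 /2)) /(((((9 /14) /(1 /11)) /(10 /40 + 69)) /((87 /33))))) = -13431 /210374864530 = -0.00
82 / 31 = 2.65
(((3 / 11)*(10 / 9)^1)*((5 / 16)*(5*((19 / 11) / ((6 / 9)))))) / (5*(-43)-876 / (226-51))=-415625 / 74537936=-0.01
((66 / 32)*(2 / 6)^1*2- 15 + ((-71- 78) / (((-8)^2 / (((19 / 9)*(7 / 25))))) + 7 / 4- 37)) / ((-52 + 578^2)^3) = -723617 / 536693967389963059200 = -0.00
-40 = -40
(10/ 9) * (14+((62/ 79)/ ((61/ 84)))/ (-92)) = 15504160/ 997533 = 15.54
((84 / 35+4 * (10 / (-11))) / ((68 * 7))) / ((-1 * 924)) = 1 / 355740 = 0.00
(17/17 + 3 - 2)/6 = 1/3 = 0.33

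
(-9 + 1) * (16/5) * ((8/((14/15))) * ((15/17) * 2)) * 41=-1889280/119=-15876.30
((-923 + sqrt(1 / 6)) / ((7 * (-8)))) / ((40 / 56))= 923 / 40-sqrt(6) / 240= 23.06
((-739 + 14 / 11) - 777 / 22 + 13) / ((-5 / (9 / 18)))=16721 / 220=76.00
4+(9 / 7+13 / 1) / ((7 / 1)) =296 / 49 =6.04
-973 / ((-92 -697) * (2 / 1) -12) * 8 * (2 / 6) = 3892 / 2385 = 1.63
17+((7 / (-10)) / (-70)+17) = 3401 / 100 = 34.01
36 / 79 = 0.46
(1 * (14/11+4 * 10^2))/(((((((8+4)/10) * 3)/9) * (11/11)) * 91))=11035/1001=11.02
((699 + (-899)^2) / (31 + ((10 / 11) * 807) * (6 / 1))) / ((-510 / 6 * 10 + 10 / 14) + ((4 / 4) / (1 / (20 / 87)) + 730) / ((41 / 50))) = 44434333020 / 10041694057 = 4.42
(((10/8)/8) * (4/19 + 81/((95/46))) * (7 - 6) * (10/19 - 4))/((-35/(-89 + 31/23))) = -2225124/41515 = -53.60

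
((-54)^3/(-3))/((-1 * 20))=-13122/5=-2624.40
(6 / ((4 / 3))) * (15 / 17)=135 / 34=3.97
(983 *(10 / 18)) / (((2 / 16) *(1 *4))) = 9830 / 9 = 1092.22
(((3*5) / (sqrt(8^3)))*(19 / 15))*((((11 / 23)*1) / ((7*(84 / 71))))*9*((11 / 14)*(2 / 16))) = 489687*sqrt(2) / 16156672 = 0.04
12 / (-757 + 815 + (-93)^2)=12 / 8707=0.00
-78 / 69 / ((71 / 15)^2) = -5850 / 115943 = -0.05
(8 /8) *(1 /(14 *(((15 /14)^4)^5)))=5976303958948914397184 /332525673007965087890625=0.02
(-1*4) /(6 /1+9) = -4 /15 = -0.27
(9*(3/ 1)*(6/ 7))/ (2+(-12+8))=-81/ 7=-11.57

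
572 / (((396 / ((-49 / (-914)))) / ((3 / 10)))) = 637 / 27420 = 0.02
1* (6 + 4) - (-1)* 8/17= 178/17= 10.47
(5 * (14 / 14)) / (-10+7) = -5 / 3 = -1.67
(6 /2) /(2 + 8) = 3 /10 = 0.30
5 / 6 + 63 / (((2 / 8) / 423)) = 639581 / 6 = 106596.83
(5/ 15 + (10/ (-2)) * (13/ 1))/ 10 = -97/ 15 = -6.47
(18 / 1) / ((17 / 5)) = 90 / 17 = 5.29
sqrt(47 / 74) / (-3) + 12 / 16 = 3 / 4 - sqrt(3478) / 222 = 0.48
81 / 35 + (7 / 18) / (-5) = 1409 / 630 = 2.24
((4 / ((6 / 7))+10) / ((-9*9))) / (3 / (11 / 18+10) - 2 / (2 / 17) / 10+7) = -84040 / 2591109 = -0.03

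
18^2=324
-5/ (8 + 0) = -5/ 8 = -0.62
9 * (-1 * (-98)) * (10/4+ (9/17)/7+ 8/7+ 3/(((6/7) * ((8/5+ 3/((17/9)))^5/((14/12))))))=3290.64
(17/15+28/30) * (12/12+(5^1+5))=341/15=22.73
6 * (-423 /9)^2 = 13254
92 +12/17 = 1576/17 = 92.71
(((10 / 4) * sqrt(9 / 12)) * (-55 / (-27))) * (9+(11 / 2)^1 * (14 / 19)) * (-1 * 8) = -136400 * sqrt(3) / 513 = -460.53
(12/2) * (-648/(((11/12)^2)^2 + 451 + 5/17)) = -1370566656/159335489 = -8.60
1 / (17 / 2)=0.12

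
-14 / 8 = -7 / 4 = -1.75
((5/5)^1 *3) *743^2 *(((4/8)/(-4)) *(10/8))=-8280735/32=-258772.97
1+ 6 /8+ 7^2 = 203 /4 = 50.75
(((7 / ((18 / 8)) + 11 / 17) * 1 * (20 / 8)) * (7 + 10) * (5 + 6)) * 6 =31625 / 3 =10541.67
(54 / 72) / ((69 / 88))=22 / 23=0.96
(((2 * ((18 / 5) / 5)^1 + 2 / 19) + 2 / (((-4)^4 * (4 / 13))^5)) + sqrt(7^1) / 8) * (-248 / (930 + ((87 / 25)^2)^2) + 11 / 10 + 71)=134.83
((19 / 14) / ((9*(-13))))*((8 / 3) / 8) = -0.00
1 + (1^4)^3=2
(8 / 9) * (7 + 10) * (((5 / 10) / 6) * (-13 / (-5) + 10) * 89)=21182 / 15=1412.13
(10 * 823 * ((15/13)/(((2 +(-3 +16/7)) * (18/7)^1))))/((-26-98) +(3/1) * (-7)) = -201635/10179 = -19.81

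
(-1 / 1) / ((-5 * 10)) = 1 / 50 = 0.02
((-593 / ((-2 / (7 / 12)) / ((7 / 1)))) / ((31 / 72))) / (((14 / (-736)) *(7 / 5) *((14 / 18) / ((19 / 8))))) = -69968070 / 217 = -322433.50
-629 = -629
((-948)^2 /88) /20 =56169 /110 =510.63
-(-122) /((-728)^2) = 61 /264992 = 0.00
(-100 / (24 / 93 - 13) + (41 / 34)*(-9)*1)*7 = -56497 / 2686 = -21.03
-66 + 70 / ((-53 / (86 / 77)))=-39338 / 583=-67.48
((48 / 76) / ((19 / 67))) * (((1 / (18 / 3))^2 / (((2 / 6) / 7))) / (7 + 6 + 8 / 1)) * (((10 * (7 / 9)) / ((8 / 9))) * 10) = 5.41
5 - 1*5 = 0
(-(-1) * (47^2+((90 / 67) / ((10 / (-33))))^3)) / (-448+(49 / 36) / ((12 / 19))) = -275696954208 / 57928457615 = -4.76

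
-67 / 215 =-0.31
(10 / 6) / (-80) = -1 / 48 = -0.02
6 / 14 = 3 / 7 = 0.43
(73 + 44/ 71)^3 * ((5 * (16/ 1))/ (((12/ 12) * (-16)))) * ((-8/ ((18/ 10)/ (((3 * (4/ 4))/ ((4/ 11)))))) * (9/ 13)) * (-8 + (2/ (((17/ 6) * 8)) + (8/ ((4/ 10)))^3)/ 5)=6377320497213495885/ 79098331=80625222006.44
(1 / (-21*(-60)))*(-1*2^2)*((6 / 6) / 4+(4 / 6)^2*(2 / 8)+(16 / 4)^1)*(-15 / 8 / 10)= 0.00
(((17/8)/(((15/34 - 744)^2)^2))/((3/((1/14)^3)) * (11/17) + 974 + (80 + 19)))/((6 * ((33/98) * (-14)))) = -168962983/4399599478372074633507147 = -0.00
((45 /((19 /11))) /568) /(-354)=-165 /1273456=-0.00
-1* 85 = -85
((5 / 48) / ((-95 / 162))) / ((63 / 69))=-207 / 1064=-0.19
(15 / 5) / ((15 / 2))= 2 / 5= 0.40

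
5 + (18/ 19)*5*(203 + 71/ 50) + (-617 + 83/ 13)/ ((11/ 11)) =447922/ 1235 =362.69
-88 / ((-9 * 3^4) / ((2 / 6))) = 88 / 2187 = 0.04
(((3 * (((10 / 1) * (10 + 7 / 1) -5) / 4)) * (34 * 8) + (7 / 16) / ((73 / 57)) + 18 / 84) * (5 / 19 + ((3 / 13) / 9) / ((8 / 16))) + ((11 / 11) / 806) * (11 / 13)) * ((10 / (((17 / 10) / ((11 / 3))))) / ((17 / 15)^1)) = 201429.88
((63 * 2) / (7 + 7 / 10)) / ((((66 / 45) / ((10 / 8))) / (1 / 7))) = 3375 / 1694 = 1.99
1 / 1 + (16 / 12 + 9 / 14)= 125 / 42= 2.98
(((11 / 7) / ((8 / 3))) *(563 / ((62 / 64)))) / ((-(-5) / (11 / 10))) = 408738 / 5425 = 75.34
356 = 356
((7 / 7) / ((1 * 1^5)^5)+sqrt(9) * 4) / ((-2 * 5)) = -13 / 10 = -1.30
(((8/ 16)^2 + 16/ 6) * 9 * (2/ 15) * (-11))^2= 5929/ 4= 1482.25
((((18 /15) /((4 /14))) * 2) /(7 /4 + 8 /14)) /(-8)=-147 /325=-0.45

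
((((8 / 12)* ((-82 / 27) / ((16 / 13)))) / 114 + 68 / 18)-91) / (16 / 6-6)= 3222173 / 123120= 26.17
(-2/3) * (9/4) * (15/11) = -45/22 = -2.05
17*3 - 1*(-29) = 80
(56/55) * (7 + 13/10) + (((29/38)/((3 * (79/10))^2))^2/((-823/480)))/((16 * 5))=726131520659567564/85923480421421775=8.45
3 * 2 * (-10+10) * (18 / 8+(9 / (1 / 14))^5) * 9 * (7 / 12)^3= 0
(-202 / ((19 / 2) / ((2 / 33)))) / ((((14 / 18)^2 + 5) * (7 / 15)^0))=-10908 / 47443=-0.23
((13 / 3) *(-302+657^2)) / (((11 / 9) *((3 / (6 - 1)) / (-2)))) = -56075110 / 11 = -5097737.27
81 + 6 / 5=411 / 5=82.20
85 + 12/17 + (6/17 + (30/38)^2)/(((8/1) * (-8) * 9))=85.70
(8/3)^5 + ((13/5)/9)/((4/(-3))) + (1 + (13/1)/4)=337481/2430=138.88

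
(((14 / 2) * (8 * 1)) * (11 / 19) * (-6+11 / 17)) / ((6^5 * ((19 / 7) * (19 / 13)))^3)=-5280271997 / 893105773356104257536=-0.00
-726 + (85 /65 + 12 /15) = -47053 /65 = -723.89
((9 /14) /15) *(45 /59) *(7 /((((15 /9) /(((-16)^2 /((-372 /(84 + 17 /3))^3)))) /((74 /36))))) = -720209033 /711855945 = -1.01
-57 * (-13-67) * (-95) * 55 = -23826000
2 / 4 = 1 / 2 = 0.50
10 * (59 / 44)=295 / 22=13.41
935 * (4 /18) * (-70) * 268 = -35081200 /9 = -3897911.11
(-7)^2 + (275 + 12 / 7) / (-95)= 30648 / 665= 46.09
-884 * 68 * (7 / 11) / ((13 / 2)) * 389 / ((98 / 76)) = -136703936 / 77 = -1775375.79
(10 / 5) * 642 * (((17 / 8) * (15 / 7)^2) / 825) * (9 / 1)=147339 / 1078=136.68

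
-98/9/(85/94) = -9212/765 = -12.04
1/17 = 0.06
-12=-12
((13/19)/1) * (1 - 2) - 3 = -70/19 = -3.68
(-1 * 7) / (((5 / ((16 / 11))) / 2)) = -224 / 55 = -4.07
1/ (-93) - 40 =-3721/ 93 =-40.01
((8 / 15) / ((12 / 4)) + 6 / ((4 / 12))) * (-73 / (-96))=29857 / 2160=13.82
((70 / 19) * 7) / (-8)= -245 / 76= -3.22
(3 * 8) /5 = 24 /5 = 4.80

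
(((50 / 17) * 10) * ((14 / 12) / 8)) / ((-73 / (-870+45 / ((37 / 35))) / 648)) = 31503.77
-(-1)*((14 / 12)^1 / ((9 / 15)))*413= 14455 / 18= 803.06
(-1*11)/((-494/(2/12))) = 11/2964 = 0.00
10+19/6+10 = 139/6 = 23.17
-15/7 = -2.14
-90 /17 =-5.29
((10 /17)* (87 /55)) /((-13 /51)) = -522 /143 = -3.65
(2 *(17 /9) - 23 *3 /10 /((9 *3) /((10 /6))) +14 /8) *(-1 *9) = -551 /12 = -45.92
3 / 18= 1 / 6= 0.17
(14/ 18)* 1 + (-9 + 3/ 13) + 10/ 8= -3155/ 468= -6.74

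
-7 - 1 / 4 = -29 / 4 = -7.25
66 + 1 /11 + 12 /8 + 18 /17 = 25675 /374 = 68.65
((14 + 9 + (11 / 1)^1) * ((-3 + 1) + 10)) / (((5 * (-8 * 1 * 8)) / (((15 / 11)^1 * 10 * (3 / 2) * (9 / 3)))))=-2295 / 44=-52.16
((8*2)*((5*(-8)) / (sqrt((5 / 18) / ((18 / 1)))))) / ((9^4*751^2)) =-256*sqrt(5) / 411156729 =-0.00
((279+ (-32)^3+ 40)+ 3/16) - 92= -520653/16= -32540.81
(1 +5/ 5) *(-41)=-82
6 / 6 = 1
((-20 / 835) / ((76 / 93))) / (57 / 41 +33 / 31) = -39401 / 3299920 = -0.01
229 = 229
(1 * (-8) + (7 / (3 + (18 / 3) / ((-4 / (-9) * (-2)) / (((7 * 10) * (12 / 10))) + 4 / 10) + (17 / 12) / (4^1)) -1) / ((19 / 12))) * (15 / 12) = -590035 / 56221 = -10.49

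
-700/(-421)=1.66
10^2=100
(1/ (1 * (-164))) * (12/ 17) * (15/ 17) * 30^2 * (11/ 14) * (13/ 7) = -2895750/ 580601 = -4.99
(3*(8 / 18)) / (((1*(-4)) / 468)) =-156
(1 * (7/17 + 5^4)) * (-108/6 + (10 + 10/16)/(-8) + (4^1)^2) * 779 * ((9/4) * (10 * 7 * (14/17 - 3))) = 2570125436865/4624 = 555822975.10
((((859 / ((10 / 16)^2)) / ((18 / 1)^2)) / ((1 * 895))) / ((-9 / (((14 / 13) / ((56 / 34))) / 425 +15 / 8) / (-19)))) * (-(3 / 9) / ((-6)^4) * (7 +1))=-79630159 / 1288190840625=-0.00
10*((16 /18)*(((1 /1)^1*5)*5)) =2000 /9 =222.22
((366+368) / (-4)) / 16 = -11.47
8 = 8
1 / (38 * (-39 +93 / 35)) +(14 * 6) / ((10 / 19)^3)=3481130177 / 6042000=576.16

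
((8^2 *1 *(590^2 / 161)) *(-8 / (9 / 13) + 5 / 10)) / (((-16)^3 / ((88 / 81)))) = 190497725 / 469476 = 405.77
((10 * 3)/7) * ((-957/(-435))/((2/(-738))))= -24354/7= -3479.14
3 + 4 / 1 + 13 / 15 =118 / 15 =7.87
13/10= 1.30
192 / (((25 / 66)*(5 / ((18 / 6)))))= 38016 / 125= 304.13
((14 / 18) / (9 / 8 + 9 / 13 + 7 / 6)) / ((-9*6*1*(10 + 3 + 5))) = -26 / 96957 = -0.00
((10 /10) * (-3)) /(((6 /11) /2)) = -11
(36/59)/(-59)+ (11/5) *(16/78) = 299308/678795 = 0.44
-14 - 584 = -598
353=353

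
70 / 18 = 35 / 9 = 3.89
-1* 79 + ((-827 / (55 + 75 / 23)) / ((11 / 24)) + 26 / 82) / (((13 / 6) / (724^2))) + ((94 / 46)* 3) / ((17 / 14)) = -5695196693581931 / 767965055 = -7415958.13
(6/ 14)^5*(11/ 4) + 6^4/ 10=43577109/ 336140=129.64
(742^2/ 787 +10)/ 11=558434/ 8657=64.51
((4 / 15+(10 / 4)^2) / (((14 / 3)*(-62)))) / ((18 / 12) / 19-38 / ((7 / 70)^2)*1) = 7429 / 1253365960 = 0.00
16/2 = 8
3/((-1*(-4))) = 3/4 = 0.75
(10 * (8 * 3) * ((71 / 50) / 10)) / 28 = 213 / 175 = 1.22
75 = 75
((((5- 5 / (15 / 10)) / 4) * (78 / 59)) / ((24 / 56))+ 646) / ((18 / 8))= 458278 / 1593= 287.68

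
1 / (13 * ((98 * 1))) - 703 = -895621 / 1274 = -703.00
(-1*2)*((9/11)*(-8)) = 144/11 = 13.09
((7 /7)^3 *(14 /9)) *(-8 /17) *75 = -2800 /51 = -54.90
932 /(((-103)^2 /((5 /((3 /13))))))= 60580 /31827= 1.90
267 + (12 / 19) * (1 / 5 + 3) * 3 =25941 / 95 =273.06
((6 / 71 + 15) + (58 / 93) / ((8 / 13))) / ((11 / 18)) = 1275537 / 48422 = 26.34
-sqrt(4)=-2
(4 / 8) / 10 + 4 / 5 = 17 / 20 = 0.85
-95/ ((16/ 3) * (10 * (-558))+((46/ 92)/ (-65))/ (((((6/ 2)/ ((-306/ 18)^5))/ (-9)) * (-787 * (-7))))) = 68036150/ 21317478771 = 0.00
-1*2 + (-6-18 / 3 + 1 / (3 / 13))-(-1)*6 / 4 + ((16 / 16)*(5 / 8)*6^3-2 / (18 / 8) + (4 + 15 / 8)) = 131.82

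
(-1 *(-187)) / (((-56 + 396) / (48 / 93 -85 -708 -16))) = -275693 / 620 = -444.67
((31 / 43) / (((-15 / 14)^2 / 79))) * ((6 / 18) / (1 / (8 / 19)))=3840032 / 551475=6.96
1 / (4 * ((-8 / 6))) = -3 / 16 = -0.19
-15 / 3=-5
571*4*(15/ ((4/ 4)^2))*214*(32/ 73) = 234612480/ 73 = 3213869.59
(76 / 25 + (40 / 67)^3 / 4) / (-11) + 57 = 4691202037 / 82709825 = 56.72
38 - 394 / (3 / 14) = -1800.67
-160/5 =-32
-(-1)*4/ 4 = 1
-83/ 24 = -3.46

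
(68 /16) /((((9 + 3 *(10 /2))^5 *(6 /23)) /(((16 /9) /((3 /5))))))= 0.00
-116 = -116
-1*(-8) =8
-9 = -9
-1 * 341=-341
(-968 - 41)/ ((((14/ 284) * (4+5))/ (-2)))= 286556/ 63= 4548.51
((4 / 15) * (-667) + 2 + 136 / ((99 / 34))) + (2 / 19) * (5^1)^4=-595996 / 9405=-63.37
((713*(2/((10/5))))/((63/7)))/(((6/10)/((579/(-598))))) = -29915/234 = -127.84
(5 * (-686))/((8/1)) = -1715/4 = -428.75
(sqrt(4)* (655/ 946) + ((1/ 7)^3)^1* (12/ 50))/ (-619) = -5619463/ 2510648525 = -0.00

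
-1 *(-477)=477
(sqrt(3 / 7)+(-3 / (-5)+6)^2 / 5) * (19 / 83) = 19 * sqrt(21) / 581+20691 / 10375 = 2.14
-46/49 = -0.94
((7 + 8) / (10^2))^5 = 243 / 3200000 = 0.00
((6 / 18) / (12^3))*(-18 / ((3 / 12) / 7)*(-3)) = 7 / 24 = 0.29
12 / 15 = 4 / 5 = 0.80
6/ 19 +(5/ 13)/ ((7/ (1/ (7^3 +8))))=191741/ 606879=0.32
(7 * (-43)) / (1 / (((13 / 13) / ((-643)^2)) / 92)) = -301 / 38037308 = -0.00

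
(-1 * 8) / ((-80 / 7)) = 7 / 10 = 0.70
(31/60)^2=0.27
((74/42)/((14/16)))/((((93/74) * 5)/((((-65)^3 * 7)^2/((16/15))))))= 103248461265625/93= 1110198508232.53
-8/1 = -8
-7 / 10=-0.70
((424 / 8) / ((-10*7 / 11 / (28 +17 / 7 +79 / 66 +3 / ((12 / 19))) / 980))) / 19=-93757 / 6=-15626.17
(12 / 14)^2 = 36 / 49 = 0.73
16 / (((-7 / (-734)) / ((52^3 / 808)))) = 206412544 / 707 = 291955.51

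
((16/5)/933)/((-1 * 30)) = -8/69975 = -0.00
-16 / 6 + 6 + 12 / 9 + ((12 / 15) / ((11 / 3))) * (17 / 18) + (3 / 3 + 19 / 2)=1691 / 110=15.37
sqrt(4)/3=2/3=0.67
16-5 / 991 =15851 / 991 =15.99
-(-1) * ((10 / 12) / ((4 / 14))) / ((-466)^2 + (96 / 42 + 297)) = 245 / 18266244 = 0.00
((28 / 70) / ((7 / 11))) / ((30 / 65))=1.36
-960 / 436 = -240 / 109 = -2.20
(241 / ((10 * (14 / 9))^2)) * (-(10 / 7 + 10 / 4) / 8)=-214731 / 439040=-0.49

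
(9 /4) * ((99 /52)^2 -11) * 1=-179487 /10816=-16.59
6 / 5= 1.20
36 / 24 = 1.50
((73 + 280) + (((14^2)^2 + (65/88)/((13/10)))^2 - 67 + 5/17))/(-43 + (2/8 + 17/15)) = -728589234039135/20545316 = -35462546.99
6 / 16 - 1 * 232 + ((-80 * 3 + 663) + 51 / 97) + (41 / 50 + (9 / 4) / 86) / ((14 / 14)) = 80394747 / 417100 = 192.75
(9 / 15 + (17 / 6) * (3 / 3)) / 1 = 103 / 30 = 3.43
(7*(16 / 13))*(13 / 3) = 112 / 3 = 37.33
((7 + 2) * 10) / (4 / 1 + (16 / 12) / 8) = 108 / 5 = 21.60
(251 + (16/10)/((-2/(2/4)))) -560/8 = 903/5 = 180.60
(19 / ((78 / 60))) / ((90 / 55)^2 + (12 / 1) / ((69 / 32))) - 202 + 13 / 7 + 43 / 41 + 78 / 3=-1466321617 / 8558914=-171.32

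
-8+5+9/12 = -9/4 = -2.25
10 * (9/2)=45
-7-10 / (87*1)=-619 / 87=-7.11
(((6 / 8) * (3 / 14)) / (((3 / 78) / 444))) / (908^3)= 12987 / 5240293184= 0.00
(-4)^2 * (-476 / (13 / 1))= -7616 / 13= -585.85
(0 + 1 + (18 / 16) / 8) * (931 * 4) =4247.69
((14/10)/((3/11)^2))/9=847/405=2.09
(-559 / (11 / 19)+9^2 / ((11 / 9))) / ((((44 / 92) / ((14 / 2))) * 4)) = -398153 / 121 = -3290.52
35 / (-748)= -35 / 748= -0.05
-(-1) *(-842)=-842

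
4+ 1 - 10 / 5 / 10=24 / 5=4.80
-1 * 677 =-677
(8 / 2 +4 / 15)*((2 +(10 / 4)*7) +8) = 352 / 3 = 117.33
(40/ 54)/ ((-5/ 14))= -56/ 27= -2.07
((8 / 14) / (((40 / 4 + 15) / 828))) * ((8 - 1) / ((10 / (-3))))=-4968 / 125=-39.74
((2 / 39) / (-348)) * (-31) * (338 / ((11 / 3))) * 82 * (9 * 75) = 7435350 / 319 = 23308.31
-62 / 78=-31 / 39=-0.79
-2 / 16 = -1 / 8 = -0.12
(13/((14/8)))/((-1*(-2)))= 26/7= 3.71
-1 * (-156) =156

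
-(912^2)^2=-691798081536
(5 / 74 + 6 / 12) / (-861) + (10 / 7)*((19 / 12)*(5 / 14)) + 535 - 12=467233895 / 891996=523.81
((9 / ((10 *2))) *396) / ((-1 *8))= -891 / 40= -22.28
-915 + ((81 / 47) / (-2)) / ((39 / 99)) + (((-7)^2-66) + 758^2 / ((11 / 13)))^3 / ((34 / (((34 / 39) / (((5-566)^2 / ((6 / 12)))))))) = 362674264165667469354 / 28438224529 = 12753055796.29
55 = 55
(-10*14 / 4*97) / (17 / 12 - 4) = 40740 / 31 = 1314.19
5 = 5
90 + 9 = 99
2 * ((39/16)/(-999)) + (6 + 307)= 833819/2664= 313.00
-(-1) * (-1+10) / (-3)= -3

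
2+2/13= 28/13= 2.15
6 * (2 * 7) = 84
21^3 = 9261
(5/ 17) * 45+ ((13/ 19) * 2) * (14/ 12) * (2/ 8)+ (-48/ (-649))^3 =14446655455895/ 1059541224324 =13.63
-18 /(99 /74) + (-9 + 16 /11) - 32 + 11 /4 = -50.25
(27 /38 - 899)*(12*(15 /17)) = -3072150 /323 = -9511.30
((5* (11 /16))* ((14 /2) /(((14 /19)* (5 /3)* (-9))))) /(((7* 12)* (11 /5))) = -95 /8064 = -0.01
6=6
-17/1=-17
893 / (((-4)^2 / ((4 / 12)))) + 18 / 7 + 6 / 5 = 37591 / 1680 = 22.38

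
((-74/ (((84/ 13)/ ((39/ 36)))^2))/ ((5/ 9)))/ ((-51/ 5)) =1056757/ 2878848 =0.37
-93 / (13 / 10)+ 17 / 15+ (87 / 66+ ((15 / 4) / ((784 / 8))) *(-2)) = -29077709 / 420420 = -69.16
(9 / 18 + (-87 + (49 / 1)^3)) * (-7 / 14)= -58781.25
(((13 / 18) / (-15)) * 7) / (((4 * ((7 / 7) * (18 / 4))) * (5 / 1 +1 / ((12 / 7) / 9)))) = -0.00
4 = 4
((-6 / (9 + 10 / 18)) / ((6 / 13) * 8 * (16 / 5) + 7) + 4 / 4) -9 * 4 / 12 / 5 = 96403 / 262945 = 0.37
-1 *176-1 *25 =-201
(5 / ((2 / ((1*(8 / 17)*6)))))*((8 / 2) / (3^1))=160 / 17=9.41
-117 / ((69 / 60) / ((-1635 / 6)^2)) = -173759625 / 23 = -7554766.30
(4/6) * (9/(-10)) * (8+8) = -48/5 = -9.60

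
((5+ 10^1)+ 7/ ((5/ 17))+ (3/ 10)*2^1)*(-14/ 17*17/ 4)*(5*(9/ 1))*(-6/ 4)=37233/ 4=9308.25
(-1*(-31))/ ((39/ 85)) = 2635/ 39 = 67.56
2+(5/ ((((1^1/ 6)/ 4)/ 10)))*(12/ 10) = 1442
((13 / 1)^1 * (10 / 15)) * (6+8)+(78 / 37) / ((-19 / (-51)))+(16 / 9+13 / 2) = 1711703 / 12654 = 135.27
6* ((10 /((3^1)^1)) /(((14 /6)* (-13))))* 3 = -180 /91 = -1.98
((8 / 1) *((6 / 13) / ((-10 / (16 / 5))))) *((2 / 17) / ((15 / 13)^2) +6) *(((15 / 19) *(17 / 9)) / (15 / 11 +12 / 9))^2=-6131637248 / 2787993975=-2.20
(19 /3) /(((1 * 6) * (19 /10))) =5 /9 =0.56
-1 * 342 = -342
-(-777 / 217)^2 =-12321 / 961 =-12.82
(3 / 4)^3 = 27 / 64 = 0.42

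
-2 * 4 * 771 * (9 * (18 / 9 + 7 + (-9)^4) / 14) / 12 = -15196410 / 7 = -2170915.71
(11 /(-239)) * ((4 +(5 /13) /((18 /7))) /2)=-10681 /111852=-0.10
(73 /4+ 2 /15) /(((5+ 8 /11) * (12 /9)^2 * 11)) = 0.16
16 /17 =0.94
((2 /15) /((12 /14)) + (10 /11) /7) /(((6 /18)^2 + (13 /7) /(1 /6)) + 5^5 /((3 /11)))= 989 /39742120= 0.00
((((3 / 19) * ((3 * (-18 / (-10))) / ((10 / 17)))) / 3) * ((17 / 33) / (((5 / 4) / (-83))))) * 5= -82.63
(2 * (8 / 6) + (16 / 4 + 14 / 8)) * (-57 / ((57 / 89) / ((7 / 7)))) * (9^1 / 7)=-26967 / 28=-963.11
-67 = -67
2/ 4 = 1/ 2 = 0.50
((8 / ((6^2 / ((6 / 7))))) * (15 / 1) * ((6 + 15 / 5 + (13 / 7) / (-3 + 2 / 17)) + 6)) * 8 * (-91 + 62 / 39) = -2747198080 / 93639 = -29338.18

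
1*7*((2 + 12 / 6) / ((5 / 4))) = 112 / 5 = 22.40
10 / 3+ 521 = 1573 / 3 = 524.33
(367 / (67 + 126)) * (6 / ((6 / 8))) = 2936 / 193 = 15.21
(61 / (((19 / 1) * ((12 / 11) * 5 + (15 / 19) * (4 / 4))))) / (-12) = -0.04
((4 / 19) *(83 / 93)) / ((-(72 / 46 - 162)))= 3818 / 3260115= 0.00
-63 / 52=-1.21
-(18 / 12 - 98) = 193 / 2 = 96.50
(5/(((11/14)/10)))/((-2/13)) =-4550/11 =-413.64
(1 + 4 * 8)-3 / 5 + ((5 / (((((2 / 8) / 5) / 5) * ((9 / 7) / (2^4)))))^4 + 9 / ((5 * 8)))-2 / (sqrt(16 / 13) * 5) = 78675968000001712421 / 52488-sqrt(13) / 10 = 1498932479804940.05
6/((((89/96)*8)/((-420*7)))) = -211680/89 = -2378.43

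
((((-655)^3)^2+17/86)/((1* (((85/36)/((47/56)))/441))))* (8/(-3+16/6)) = -1085871459266926477780698/3655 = -297092054518994932361.34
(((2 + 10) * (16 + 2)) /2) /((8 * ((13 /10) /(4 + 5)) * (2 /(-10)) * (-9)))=675 /13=51.92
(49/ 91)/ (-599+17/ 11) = -0.00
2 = 2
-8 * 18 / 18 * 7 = -56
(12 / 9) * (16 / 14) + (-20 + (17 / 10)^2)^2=294.28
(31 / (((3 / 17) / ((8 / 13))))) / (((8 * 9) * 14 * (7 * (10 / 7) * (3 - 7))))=-527 / 196560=-0.00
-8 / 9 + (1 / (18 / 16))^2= -8 / 81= -0.10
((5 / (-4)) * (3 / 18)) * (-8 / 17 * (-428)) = -2140 / 51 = -41.96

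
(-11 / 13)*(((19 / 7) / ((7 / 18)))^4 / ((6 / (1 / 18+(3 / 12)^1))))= -7663656726 / 74942413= -102.26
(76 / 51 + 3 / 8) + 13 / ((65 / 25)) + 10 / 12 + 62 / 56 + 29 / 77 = 96157 / 10472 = 9.18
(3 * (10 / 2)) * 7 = 105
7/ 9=0.78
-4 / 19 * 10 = -40 / 19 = -2.11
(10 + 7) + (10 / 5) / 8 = 69 / 4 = 17.25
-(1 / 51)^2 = -1 / 2601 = -0.00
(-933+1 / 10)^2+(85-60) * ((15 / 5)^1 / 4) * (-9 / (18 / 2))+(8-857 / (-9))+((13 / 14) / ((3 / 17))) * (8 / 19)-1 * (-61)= 52096438351 / 59850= 870450.10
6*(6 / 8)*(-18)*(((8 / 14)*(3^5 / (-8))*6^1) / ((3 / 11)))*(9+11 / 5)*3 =5196312 / 5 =1039262.40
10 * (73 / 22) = 365 / 11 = 33.18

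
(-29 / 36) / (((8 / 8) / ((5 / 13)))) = -145 / 468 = -0.31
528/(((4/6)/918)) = 727056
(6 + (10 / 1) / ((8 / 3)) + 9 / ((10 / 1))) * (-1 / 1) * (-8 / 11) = 426 / 55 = 7.75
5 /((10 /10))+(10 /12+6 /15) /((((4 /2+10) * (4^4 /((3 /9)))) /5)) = 276517 /55296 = 5.00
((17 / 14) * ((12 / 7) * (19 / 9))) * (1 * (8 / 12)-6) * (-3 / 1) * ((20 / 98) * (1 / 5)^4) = 20672 / 900375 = 0.02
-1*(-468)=468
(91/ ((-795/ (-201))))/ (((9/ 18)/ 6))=73164/ 265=276.09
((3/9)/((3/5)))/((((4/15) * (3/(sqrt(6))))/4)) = 25 * sqrt(6)/9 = 6.80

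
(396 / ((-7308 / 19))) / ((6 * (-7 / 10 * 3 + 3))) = -1045 / 5481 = -0.19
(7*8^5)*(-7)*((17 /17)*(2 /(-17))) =3211264 /17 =188897.88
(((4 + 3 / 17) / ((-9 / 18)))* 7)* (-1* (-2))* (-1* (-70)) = -139160 / 17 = -8185.88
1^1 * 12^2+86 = 230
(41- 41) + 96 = 96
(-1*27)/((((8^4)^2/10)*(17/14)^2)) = -6615/606076928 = -0.00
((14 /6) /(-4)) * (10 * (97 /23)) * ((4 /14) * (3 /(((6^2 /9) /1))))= -485 /92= -5.27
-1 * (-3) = 3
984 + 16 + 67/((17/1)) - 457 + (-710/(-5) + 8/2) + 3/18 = 70697/102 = 693.11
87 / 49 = 1.78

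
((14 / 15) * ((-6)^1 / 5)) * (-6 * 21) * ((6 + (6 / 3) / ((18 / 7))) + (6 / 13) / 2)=989.05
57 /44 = 1.30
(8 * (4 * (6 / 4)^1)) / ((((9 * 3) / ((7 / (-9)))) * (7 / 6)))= -32 / 27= -1.19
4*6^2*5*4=2880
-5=-5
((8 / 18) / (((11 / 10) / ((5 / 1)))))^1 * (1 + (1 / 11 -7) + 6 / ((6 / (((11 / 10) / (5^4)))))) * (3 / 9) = -1624516 / 408375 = -3.98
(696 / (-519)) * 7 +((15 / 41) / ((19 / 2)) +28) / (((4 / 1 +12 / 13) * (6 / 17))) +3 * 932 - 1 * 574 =57669480769 / 25875264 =2228.75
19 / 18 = 1.06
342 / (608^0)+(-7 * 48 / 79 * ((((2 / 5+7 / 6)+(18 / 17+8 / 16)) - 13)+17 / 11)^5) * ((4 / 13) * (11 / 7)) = 447322865566833389661002 / 5404068329987559375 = 82775.21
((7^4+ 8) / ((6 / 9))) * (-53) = -383031 / 2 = -191515.50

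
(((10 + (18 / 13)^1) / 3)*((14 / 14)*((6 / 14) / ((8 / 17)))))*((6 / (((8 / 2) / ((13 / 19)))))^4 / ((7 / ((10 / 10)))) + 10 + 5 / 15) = 288971931215 / 7969389792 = 36.26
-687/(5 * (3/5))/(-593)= 0.39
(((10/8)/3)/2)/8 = 5/192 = 0.03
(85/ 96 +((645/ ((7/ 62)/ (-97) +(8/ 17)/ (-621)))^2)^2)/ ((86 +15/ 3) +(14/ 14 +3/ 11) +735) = 593948176981612697450347898586010807825945867/ 38720286978772708570235520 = 15339456995947055389.28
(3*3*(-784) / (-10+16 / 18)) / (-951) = -10584 / 12997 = -0.81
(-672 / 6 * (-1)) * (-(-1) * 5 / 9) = 560 / 9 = 62.22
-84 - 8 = -92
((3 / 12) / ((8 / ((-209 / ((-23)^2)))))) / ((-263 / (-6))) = -627 / 2226032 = -0.00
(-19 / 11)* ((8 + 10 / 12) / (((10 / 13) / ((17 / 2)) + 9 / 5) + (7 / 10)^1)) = -222547 / 37785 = -5.89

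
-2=-2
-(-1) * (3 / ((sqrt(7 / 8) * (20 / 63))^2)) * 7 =238.14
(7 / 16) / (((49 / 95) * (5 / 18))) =171 / 56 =3.05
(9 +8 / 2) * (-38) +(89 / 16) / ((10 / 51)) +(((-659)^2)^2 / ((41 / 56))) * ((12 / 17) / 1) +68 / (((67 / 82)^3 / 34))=6098953626424095336369 / 33541089760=181835285319.13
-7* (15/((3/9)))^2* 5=-70875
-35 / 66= -0.53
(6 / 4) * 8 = 12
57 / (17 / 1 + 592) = 19 / 203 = 0.09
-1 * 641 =-641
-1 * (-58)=58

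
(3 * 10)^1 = 30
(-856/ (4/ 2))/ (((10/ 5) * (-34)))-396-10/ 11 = -73045/ 187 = -390.61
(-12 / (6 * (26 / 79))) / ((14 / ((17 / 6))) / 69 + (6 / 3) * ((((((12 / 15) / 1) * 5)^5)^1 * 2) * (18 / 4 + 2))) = -30889 / 135330156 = -0.00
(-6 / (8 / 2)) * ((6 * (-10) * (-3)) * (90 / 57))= -8100 / 19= -426.32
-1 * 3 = -3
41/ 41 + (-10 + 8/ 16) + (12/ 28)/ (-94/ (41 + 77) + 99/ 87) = -29615/ 4088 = -7.24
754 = 754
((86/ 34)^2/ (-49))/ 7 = -1849/ 99127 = -0.02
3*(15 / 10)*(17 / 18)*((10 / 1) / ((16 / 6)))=255 / 16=15.94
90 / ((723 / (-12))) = -360 / 241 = -1.49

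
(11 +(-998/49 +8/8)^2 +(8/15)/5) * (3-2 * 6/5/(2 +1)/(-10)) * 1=764996188/643125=1189.50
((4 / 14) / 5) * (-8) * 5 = -16 / 7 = -2.29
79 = 79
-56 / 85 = -0.66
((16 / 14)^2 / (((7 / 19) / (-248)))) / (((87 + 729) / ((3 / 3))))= -18848 / 17493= -1.08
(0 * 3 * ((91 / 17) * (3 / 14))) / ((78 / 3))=0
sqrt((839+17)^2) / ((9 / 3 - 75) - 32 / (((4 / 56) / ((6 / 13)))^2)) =-18083 / 29745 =-0.61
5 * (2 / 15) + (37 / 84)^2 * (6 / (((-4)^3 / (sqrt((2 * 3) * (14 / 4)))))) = 2 / 3 - 1369 * sqrt(21) / 75264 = 0.58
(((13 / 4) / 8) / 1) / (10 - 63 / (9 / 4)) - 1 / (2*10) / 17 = -0.03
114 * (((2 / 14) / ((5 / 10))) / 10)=114 / 35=3.26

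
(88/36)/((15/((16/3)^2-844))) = -32296/243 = -132.91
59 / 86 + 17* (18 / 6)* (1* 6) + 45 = 30245 / 86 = 351.69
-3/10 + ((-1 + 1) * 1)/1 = -0.30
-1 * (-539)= 539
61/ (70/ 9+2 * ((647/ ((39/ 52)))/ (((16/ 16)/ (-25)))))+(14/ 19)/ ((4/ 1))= 674012/ 3687235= 0.18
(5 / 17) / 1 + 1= 22 / 17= 1.29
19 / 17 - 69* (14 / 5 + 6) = -51517 / 85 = -606.08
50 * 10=500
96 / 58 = 48 / 29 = 1.66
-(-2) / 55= 2 / 55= 0.04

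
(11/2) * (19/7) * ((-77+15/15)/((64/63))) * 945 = -33773355/32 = -1055417.34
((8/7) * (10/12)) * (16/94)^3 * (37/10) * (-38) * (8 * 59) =-679559168/2180283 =-311.68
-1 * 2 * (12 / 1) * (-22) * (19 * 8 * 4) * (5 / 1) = 1605120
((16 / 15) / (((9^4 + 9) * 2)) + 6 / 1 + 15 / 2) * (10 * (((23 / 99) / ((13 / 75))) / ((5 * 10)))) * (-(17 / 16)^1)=-40015331 / 10406880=-3.85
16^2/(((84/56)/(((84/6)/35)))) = 1024/15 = 68.27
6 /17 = 0.35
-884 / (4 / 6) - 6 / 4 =-2655 / 2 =-1327.50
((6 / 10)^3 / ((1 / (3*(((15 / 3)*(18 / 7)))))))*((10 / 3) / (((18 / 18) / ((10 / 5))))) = 1944 / 35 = 55.54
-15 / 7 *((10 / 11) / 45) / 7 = -10 / 1617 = -0.01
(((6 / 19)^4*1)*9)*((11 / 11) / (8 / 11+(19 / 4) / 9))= 4618944 / 64769537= 0.07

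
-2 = -2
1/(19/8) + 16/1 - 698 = -12950/19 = -681.58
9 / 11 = 0.82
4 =4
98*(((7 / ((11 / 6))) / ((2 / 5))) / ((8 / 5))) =25725 / 44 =584.66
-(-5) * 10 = 50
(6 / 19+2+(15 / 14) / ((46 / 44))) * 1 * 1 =10219 / 3059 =3.34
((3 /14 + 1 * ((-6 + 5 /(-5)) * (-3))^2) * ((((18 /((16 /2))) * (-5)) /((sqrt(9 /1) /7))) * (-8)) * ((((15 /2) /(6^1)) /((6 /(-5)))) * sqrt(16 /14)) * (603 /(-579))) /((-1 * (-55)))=31039425 * sqrt(14) /59444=1953.75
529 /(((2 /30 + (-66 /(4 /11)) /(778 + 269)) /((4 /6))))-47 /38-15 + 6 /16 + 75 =-551207127 /169784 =-3246.52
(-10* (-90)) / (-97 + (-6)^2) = -900 / 61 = -14.75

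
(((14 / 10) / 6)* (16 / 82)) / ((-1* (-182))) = 2 / 7995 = 0.00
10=10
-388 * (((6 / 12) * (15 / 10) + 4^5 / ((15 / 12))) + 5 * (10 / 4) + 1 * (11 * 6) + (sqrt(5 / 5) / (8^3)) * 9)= -223107469 / 640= -348605.42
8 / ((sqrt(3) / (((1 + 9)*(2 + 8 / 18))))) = 1760*sqrt(3) / 27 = 112.90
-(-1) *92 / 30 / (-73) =-46 / 1095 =-0.04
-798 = -798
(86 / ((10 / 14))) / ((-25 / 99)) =-59598 / 125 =-476.78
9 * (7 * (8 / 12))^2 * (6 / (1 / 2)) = 2352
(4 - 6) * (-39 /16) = 39 /8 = 4.88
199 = 199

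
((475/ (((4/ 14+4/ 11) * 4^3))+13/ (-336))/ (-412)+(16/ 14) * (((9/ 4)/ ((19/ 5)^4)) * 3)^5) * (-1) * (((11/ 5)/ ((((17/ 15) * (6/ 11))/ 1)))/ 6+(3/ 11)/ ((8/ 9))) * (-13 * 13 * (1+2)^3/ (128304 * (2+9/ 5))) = -561170594412466491829707310889131235/ 2409812987417612379331689214033107812352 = -0.00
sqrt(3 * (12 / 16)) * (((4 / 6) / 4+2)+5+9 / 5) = 269 / 20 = 13.45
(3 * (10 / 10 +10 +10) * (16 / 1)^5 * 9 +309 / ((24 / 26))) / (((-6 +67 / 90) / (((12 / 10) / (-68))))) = 1996351.08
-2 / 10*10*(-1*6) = 12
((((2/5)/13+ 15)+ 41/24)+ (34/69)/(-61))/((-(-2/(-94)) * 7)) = -112.34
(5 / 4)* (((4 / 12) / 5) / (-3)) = -1 / 36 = -0.03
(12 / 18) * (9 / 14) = 3 / 7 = 0.43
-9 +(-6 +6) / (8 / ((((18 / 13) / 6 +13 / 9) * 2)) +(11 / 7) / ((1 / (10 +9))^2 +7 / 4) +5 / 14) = -9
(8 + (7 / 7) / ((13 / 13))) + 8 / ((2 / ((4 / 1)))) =25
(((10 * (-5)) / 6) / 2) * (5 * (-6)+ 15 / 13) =3125 / 26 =120.19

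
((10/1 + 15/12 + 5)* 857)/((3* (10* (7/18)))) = 33423/28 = 1193.68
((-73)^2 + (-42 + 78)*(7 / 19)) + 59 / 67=6801822 / 1273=5343.14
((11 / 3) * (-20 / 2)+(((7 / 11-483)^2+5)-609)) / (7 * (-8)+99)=5396.14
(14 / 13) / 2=7 / 13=0.54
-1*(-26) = 26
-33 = -33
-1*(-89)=89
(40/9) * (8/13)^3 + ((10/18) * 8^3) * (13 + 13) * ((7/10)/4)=1295.26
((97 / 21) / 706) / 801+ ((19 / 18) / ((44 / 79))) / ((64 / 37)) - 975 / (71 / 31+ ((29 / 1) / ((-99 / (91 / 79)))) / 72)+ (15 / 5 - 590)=-1350951600199894364533 / 1334297676767666688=-1012.48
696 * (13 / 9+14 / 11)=62408 / 33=1891.15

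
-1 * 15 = -15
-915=-915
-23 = -23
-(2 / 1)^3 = -8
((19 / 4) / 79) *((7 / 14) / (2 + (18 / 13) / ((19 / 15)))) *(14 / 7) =4693 / 241424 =0.02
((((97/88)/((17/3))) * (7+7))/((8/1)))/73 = 0.00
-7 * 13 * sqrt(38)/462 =-13 * sqrt(38)/66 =-1.21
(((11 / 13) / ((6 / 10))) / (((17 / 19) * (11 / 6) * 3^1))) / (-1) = -190 / 663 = -0.29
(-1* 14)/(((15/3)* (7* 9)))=-2/45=-0.04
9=9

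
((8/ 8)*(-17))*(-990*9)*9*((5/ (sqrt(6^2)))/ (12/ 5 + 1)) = 334125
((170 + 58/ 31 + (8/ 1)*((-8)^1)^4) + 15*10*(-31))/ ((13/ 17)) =14908762/ 403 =36994.45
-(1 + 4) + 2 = -3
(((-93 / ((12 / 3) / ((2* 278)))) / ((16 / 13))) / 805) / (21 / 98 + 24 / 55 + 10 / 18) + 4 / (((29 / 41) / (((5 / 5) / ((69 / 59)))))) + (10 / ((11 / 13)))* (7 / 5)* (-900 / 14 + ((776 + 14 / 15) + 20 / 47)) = 313762582573373 / 26607777240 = 11792.14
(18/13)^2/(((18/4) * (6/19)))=228/169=1.35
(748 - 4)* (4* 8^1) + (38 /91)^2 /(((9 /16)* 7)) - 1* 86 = 12375861670 /521703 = 23722.04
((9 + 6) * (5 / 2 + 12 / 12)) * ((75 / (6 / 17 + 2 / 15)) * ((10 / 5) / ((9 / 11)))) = 2454375 / 124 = 19793.35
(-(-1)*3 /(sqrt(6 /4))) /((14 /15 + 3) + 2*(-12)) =-15*sqrt(6) /301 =-0.12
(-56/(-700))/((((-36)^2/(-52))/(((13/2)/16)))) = -169/129600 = -0.00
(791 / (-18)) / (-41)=791 / 738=1.07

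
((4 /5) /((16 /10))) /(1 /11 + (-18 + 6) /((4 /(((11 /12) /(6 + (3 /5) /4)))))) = -1.40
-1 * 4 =-4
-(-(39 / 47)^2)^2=-2313441 / 4879681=-0.47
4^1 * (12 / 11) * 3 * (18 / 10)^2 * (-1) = -42.41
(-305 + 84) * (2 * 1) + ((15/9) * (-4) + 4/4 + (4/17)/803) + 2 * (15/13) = -237104063/532389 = -445.36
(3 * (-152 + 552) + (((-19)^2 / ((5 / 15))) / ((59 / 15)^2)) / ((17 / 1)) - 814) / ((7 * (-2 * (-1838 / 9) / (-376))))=-19530753462 / 380685641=-51.30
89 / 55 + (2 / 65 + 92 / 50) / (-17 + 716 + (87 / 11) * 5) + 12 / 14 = 125939039 / 50825775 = 2.48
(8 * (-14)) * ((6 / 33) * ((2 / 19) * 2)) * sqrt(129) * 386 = -18795.07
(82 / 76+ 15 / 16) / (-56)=-613 / 17024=-0.04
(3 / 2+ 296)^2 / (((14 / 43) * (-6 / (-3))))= 2174725 / 16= 135920.31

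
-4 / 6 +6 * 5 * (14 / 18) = 68 / 3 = 22.67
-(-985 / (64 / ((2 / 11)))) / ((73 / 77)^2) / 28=75845 / 682112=0.11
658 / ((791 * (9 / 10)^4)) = 940000 / 741393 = 1.27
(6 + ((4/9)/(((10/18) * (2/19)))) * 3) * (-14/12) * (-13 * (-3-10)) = -28392/5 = -5678.40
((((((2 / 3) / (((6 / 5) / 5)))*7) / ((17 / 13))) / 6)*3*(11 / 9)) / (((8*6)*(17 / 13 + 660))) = 325325 / 1136454624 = 0.00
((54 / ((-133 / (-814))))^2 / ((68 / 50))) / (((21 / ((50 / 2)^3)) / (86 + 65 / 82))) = 447622680810937500 / 86304631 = 5186543011.94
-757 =-757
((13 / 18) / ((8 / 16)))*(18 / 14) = 13 / 7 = 1.86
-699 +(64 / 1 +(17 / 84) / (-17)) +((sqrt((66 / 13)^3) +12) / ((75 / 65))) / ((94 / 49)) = -12428119 / 19740 +539 * sqrt(858) / 3055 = -624.42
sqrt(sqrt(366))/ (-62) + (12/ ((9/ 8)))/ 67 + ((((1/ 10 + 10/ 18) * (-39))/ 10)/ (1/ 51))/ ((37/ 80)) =-10477436/ 37185 - 366^(1/ 4)/ 62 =-281.84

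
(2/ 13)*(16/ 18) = 16/ 117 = 0.14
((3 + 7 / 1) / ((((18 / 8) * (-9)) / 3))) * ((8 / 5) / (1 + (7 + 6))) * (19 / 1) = -608 / 189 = -3.22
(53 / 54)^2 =2809 / 2916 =0.96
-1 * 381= -381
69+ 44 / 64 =1115 / 16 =69.69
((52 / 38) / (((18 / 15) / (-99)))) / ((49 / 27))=-57915 / 931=-62.21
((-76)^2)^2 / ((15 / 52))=1734833152 / 15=115655543.47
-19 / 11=-1.73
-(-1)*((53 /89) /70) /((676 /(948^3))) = 5644310472 /526435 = 10721.76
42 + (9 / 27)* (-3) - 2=39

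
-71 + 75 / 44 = -3049 / 44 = -69.30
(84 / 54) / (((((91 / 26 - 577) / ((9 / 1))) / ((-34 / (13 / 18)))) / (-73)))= -1250928 / 14911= -83.89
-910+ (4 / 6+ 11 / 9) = -8173 / 9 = -908.11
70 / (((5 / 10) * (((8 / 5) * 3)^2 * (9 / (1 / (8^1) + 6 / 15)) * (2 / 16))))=1225 / 432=2.84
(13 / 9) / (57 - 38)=13 / 171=0.08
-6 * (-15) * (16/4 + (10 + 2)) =1440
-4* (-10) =40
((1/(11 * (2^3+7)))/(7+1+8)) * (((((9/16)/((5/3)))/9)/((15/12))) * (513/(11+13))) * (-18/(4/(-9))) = 13851/1408000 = 0.01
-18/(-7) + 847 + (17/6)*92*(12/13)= 99207/91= 1090.19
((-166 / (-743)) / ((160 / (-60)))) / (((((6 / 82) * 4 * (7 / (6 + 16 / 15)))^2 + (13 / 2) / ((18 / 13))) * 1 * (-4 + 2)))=10581842889 / 1207069479886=0.01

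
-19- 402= -421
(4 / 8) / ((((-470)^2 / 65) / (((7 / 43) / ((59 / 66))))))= 3003 / 112084660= 0.00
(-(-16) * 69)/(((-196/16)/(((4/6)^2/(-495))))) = 5888/72765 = 0.08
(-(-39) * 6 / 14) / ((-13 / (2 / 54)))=-0.05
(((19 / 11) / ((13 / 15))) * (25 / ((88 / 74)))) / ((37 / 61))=434625 / 6292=69.08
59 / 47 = 1.26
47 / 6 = 7.83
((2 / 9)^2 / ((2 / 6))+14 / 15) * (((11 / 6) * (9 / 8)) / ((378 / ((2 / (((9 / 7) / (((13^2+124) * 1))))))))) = 235279 / 87480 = 2.69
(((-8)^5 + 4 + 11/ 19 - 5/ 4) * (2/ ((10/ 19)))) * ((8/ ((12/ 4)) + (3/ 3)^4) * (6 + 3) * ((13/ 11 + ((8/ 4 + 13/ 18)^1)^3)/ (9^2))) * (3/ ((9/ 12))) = -682269098965/ 157464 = -4332857.66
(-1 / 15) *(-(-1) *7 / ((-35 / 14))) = 14 / 75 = 0.19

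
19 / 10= 1.90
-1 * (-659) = 659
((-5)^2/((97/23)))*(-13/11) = -7475/1067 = -7.01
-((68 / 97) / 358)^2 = -0.00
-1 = -1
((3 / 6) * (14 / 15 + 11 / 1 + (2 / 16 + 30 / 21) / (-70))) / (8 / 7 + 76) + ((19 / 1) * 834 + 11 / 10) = 5750623663 / 362880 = 15847.18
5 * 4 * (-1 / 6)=-10 / 3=-3.33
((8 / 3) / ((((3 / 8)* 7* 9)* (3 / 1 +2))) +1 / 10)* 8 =556 / 567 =0.98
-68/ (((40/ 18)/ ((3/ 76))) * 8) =-459/ 3040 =-0.15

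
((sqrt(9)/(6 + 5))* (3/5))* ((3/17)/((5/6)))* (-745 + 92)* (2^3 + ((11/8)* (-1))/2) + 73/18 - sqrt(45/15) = -54331229/336600 - sqrt(3) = -163.14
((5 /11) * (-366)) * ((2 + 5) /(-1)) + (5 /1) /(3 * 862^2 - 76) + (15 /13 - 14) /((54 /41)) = 9938583897289 /8606385216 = 1154.79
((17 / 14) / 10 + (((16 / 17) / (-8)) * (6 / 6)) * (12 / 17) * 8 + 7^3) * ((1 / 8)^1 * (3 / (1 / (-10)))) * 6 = -124702317 / 16184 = -7705.28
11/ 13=0.85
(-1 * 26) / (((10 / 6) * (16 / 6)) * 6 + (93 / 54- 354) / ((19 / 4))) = 2223 / 4061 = 0.55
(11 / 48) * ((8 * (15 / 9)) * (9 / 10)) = 11 / 4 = 2.75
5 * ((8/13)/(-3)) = -40/39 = -1.03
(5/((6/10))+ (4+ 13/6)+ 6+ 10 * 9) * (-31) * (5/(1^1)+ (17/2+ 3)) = -226083/4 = -56520.75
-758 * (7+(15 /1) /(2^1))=-10991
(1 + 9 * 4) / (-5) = -37 / 5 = -7.40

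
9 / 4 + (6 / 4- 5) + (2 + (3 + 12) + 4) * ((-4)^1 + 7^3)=28471 / 4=7117.75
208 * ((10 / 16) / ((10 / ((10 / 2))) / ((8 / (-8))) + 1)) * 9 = -1170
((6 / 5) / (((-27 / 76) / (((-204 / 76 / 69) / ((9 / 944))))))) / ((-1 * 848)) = -8024 / 493695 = -0.02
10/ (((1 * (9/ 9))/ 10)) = 100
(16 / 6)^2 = 64 / 9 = 7.11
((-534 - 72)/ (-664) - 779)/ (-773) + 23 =24.01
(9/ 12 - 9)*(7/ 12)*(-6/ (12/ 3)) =231/ 32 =7.22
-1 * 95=-95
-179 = -179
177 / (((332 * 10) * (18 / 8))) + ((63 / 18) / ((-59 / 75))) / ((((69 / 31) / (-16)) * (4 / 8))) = 216212063 / 3378930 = 63.99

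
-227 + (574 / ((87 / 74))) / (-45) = -931181 / 3915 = -237.85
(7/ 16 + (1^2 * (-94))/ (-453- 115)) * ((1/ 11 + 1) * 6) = 6165/ 1562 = 3.95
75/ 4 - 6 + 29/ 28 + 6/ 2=235/ 14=16.79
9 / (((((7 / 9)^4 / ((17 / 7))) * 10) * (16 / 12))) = 3011499 / 672280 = 4.48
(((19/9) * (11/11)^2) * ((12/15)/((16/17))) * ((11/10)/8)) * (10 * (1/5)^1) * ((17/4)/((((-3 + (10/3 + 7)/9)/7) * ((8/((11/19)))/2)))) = -734349/640000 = -1.15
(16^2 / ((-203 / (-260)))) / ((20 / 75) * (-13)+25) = 998400 / 65569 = 15.23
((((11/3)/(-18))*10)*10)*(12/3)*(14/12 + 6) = -47300/81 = -583.95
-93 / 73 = -1.27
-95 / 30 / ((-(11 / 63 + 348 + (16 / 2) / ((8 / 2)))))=399 / 44122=0.01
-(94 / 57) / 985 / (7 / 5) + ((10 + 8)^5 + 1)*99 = 14704053418499 / 78603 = 187067331.00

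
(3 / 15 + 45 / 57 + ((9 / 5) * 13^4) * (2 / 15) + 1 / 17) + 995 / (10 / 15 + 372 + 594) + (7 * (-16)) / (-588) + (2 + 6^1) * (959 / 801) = 36063313088881 / 5252076900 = 6866.49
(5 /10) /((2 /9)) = 9 /4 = 2.25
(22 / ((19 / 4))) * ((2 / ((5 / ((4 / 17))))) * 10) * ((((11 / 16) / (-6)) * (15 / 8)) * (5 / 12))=-0.39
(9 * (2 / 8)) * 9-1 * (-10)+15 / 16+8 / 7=32.33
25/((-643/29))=-725/643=-1.13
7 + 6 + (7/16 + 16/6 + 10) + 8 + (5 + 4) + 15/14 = 14843/336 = 44.18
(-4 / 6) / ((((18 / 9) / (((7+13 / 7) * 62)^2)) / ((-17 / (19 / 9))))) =753593136 / 931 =809444.83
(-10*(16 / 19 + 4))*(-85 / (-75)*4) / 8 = -1564 / 57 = -27.44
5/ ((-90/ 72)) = -4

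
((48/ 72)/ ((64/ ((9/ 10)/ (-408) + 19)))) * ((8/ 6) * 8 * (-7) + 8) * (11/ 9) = -16.12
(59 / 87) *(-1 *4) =-236 / 87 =-2.71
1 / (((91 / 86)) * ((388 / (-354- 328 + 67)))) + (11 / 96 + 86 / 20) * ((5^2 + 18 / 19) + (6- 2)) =10522221797 / 80502240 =130.71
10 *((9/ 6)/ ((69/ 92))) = 20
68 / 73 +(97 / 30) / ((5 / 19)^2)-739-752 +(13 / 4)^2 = -627573697 / 438000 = -1432.82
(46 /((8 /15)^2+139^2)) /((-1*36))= -575 /8694578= -0.00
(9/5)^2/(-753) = -27/6275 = -0.00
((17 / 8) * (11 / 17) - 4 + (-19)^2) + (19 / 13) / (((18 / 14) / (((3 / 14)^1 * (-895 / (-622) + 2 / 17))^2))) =14590525504925 / 40698649264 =358.50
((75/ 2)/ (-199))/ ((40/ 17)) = -255/ 3184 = -0.08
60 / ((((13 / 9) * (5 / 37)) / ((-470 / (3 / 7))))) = -4382280 / 13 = -337098.46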